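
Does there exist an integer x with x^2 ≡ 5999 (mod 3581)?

Reduce the numerator: 5999 ≡ 2418 (mod 3581), so (5999|3581) = (2418|3581).
Factor out 2: 2418 = 2·1209. Since 3581 ≡ 5 (mod 8), (2|3581) = -1. Now have -(1209|3581).
1209 ≡ 1 (mod 4), so quadratic reciprocity gives (1209|3581) = (3581|1209). Reduce: 3581 ≡ 1163 (mod 1209). Now have -(1163|1209).
1209 ≡ 1 (mod 4), so quadratic reciprocity gives (1163|1209) = (1209|1163). Reduce: 1209 ≡ 46 (mod 1163). Now have -(46|1163).
Factor out 2: 46 = 2·23. Since 1163 ≡ 3 (mod 8), (2|1163) = -1. Now have (23|1163).
Both 23 ≡ 3 and 1163 ≡ 3 (mod 4), so reciprocity gives (23|1163) = -(1163|23). Reduce: 1163 ≡ 13 (mod 23). Now have -(13|23).
13 ≡ 1 (mod 4), so quadratic reciprocity gives (13|23) = (23|13). Reduce: 23 ≡ 10 (mod 13). Now have -(10|13).
Factor out 2: 10 = 2·5. Since 13 ≡ 5 (mod 8), (2|13) = -1. Now have (5|13).
5 ≡ 1 (mod 4), so quadratic reciprocity gives (5|13) = (13|5). Reduce: 13 ≡ 3 (mod 5). Now have (3|5).
5 ≡ 1 (mod 4), so quadratic reciprocity gives (3|5) = (5|3). Reduce: 5 ≡ 2 (mod 3). Now have (2|3).
Factor out 2: 2 = 2. Since 3 ≡ 3 (mod 8), (2|3) = -1. Now have -(1|3).
(1|3) = 1. Collecting the sign factors: -1.
(5999|3581) = -1, and 3581 is prime, so 5999 is not a quadratic residue mod 3581.

no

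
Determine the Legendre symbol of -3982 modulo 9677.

(-3982/9677)
  = (3982/9677)    [9677 ≡ 1 mod 4 ⇒ (-1/9677) = +1]
  = -(1991/9677)    [9677 ≡ 5 mod 8 ⇒ (2/9677) = -1]
  = -(9677/1991)    [QR: 9677 ≡ 1 mod 4, sign kept]
  = -(1713/1991)    [9677 ≡ 1713 mod 1991]
  = -(1991/1713)    [QR: 1713 ≡ 1 mod 4, sign kept]
  = -(278/1713)    [1991 ≡ 278 mod 1713]
  = -(139/1713)    [1713 ≡ 1 mod 8 ⇒ (2/1713) = +1]
  = -(1713/139)    [QR: 1713 ≡ 1 mod 4, sign kept]
  = -(45/139)    [1713 ≡ 45 mod 139]
  = -(139/45)    [QR: 45 ≡ 1 mod 4, sign kept]
  = -(4/45)    [139 ≡ 4 mod 45]
  = -(1/45)    [45 ≡ 5 mod 8 ⇒ (2/45)^2 = +1]
  = -1    [(1/45) = 1]

-1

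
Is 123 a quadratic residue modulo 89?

yes

(123|89)
  = (34|89)    [123 ≡ 34 mod 89]
  = (17|89)    [89 ≡ 1 mod 8 ⇒ (2|89) = +1]
  = (89|17)    [QR: 17 ≡ 1 mod 4, sign kept]
  = (4|17)    [89 ≡ 4 mod 17]
  = (1|17)    [17 ≡ 1 mod 8 ⇒ (2|17)^2 = +1]
  = 1    [(1|17) = 1]
(123|89) = 1, and 89 is prime, so 123 is a quadratic residue mod 89.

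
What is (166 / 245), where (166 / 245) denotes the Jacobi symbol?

Factor out 2: 166 = 2·83. Since 245 ≡ 5 (mod 8), (2 / 245) = -1. Now have -(83 / 245).
245 ≡ 1 (mod 4), so quadratic reciprocity gives (83 / 245) = (245 / 83). Reduce: 245 ≡ 79 (mod 83). Now have -(79 / 83).
Both 79 ≡ 3 and 83 ≡ 3 (mod 4), so reciprocity gives (79 / 83) = -(83 / 79). Reduce: 83 ≡ 4 (mod 79). Now have (4 / 79).
Factor out 2: 4 = 2^2. Since 79 ≡ 7 (mod 8), (2 / 79) = +1, and (2 / 79)^2 = +1. Now have (1 / 79).
(1 / 79) = 1. Collecting the sign factors: 1.

1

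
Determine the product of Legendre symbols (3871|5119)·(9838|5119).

-1

By multiplicativity, (3871·9838|5119) = (3871|5119)·(9838|5119).
First factor (3871|5119):
Both 3871 ≡ 3 and 5119 ≡ 3 (mod 4), so reciprocity gives (3871|5119) = -(5119|3871). Reduce: 5119 ≡ 1248 (mod 3871). Now have -(1248|3871).
Factor out 2: 1248 = 2^5·39. Since 3871 ≡ 7 (mod 8), (2|3871) = +1, and (2|3871)^5 = +1. Now have -(39|3871).
Both 39 ≡ 3 and 3871 ≡ 3 (mod 4), so reciprocity gives (39|3871) = -(3871|39). Reduce: 3871 ≡ 10 (mod 39). Now have (10|39).
Factor out 2: 10 = 2·5. Since 39 ≡ 7 (mod 8), (2|39) = +1. Now have (5|39).
5 ≡ 1 (mod 4), so quadratic reciprocity gives (5|39) = (39|5). Reduce: 39 ≡ 4 (mod 5). Now have (4|5).
Factor out 2: 4 = 2^2. Since 5 ≡ 5 (mod 8), (2|5) = -1, and (2|5)^2 = +1. Now have (1|5).
(1|5) = 1. Collecting the sign factors: 1.
Second factor (9838|5119):
Reduce the numerator: 9838 ≡ 4719 (mod 5119), so (9838|5119) = (4719|5119).
Both 4719 ≡ 3 and 5119 ≡ 3 (mod 4), so reciprocity gives (4719|5119) = -(5119|4719). Reduce: 5119 ≡ 400 (mod 4719). Now have -(400|4719).
Factor out 2: 400 = 2^4·25. Since 4719 ≡ 7 (mod 8), (2|4719) = +1, and (2|4719)^4 = +1. Now have -(25|4719).
25 ≡ 1 (mod 4), so quadratic reciprocity gives (25|4719) = (4719|25). Reduce: 4719 ≡ 19 (mod 25). Now have -(19|25).
25 ≡ 1 (mod 4), so quadratic reciprocity gives (19|25) = (25|19). Reduce: 25 ≡ 6 (mod 19). Now have -(6|19).
Factor out 2: 6 = 2·3. Since 19 ≡ 3 (mod 8), (2|19) = -1. Now have (3|19).
Both 3 ≡ 3 and 19 ≡ 3 (mod 4), so reciprocity gives (3|19) = -(19|3). Reduce: 19 ≡ 1 (mod 3). Now have -(1|3).
(1|3) = 1. Collecting the sign factors: -1.
Product: (1)·(-1) = -1.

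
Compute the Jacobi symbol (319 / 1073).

1073 ≡ 1 (mod 4), so quadratic reciprocity gives (319 / 1073) = (1073 / 319). Reduce: 1073 ≡ 116 (mod 319). Now have (116 / 319).
Factor out 2: 116 = 2^2·29. Since 319 ≡ 7 (mod 8), (2 / 319) = +1, and (2 / 319)^2 = +1. Now have (29 / 319).
29 ≡ 1 (mod 4), so quadratic reciprocity gives (29 / 319) = (319 / 29). Reduce: 319 ≡ 0 (mod 29). Now have (0 / 29).
The numerator is now 0 with denominator 29 > 1: the symbol is 0.

0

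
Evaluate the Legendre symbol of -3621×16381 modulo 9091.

By multiplicativity, (-3621·16381/9091) = (-3621/9091)·(16381/9091).
First factor (-3621/9091):
Reduce the numerator: -3621 ≡ 5470 (mod 9091), so (-3621/9091) = (5470/9091).
Factor out 2: 5470 = 2·2735. Since 9091 ≡ 3 (mod 8), (2/9091) = -1. Now have -(2735/9091).
Both 2735 ≡ 3 and 9091 ≡ 3 (mod 4), so reciprocity gives (2735/9091) = -(9091/2735). Reduce: 9091 ≡ 886 (mod 2735). Now have (886/2735).
Factor out 2: 886 = 2·443. Since 2735 ≡ 7 (mod 8), (2/2735) = +1. Now have (443/2735).
Both 443 ≡ 3 and 2735 ≡ 3 (mod 4), so reciprocity gives (443/2735) = -(2735/443). Reduce: 2735 ≡ 77 (mod 443). Now have -(77/443).
77 ≡ 1 (mod 4), so quadratic reciprocity gives (77/443) = (443/77). Reduce: 443 ≡ 58 (mod 77). Now have -(58/77).
Factor out 2: 58 = 2·29. Since 77 ≡ 5 (mod 8), (2/77) = -1. Now have (29/77).
29 ≡ 1 (mod 4), so quadratic reciprocity gives (29/77) = (77/29). Reduce: 77 ≡ 19 (mod 29). Now have (19/29).
29 ≡ 1 (mod 4), so quadratic reciprocity gives (19/29) = (29/19). Reduce: 29 ≡ 10 (mod 19). Now have (10/19).
Factor out 2: 10 = 2·5. Since 19 ≡ 3 (mod 8), (2/19) = -1. Now have -(5/19).
5 ≡ 1 (mod 4), so quadratic reciprocity gives (5/19) = (19/5). Reduce: 19 ≡ 4 (mod 5). Now have -(4/5).
Factor out 2: 4 = 2^2. Since 5 ≡ 5 (mod 8), (2/5) = -1, and (2/5)^2 = +1. Now have -(1/5).
(1/5) = 1. Collecting the sign factors: -1.
Second factor (16381/9091):
Reduce the numerator: 16381 ≡ 7290 (mod 9091), so (16381/9091) = (7290/9091).
Factor out 2: 7290 = 2·3645. Since 9091 ≡ 3 (mod 8), (2/9091) = -1. Now have -(3645/9091).
3645 ≡ 1 (mod 4), so quadratic reciprocity gives (3645/9091) = (9091/3645). Reduce: 9091 ≡ 1801 (mod 3645). Now have -(1801/3645).
1801 ≡ 1 (mod 4), so quadratic reciprocity gives (1801/3645) = (3645/1801). Reduce: 3645 ≡ 43 (mod 1801). Now have -(43/1801).
1801 ≡ 1 (mod 4), so quadratic reciprocity gives (43/1801) = (1801/43). Reduce: 1801 ≡ 38 (mod 43). Now have -(38/43).
Factor out 2: 38 = 2·19. Since 43 ≡ 3 (mod 8), (2/43) = -1. Now have (19/43).
Both 19 ≡ 3 and 43 ≡ 3 (mod 4), so reciprocity gives (19/43) = -(43/19). Reduce: 43 ≡ 5 (mod 19). Now have -(5/19).
5 ≡ 1 (mod 4), so quadratic reciprocity gives (5/19) = (19/5). Reduce: 19 ≡ 4 (mod 5). Now have -(4/5).
Factor out 2: 4 = 2^2. Since 5 ≡ 5 (mod 8), (2/5) = -1, and (2/5)^2 = +1. Now have -(1/5).
(1/5) = 1. Collecting the sign factors: -1.
Product: (-1)·(-1) = 1.

1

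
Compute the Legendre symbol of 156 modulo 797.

Factor out 2: 156 = 2^2·39. Since 797 ≡ 5 (mod 8), (2/797) = -1, and (2/797)^2 = +1. Now have (39/797).
797 ≡ 1 (mod 4), so quadratic reciprocity gives (39/797) = (797/39). Reduce: 797 ≡ 17 (mod 39). Now have (17/39).
17 ≡ 1 (mod 4), so quadratic reciprocity gives (17/39) = (39/17). Reduce: 39 ≡ 5 (mod 17). Now have (5/17).
5 ≡ 1 (mod 4), so quadratic reciprocity gives (5/17) = (17/5). Reduce: 17 ≡ 2 (mod 5). Now have (2/5).
Factor out 2: 2 = 2. Since 5 ≡ 5 (mod 8), (2/5) = -1. Now have -(1/5).
(1/5) = 1. Collecting the sign factors: -1.

-1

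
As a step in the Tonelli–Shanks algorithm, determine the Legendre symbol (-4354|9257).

Reduce the numerator: -4354 ≡ 4903 (mod 9257), so (-4354|9257) = (4903|9257).
9257 ≡ 1 (mod 4), so quadratic reciprocity gives (4903|9257) = (9257|4903). Reduce: 9257 ≡ 4354 (mod 4903). Now have (4354|4903).
Factor out 2: 4354 = 2·2177. Since 4903 ≡ 7 (mod 8), (2|4903) = +1. Now have (2177|4903).
2177 ≡ 1 (mod 4), so quadratic reciprocity gives (2177|4903) = (4903|2177). Reduce: 4903 ≡ 549 (mod 2177). Now have (549|2177).
549 ≡ 1 (mod 4), so quadratic reciprocity gives (549|2177) = (2177|549). Reduce: 2177 ≡ 530 (mod 549). Now have (530|549).
Factor out 2: 530 = 2·265. Since 549 ≡ 5 (mod 8), (2|549) = -1. Now have -(265|549).
265 ≡ 1 (mod 4), so quadratic reciprocity gives (265|549) = (549|265). Reduce: 549 ≡ 19 (mod 265). Now have -(19|265).
265 ≡ 1 (mod 4), so quadratic reciprocity gives (19|265) = (265|19). Reduce: 265 ≡ 18 (mod 19). Now have -(18|19).
Factor out 2: 18 = 2·9. Since 19 ≡ 3 (mod 8), (2|19) = -1. Now have (9|19).
9 ≡ 1 (mod 4), so quadratic reciprocity gives (9|19) = (19|9). Reduce: 19 ≡ 1 (mod 9). Now have (1|9).
(1|9) = 1. Collecting the sign factors: 1.

1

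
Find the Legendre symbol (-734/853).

1

(-734/853)
  = (119/853)    [-734 ≡ 119 mod 853]
  = (853/119)    [QR: 853 ≡ 1 mod 4, sign kept]
  = (20/119)    [853 ≡ 20 mod 119]
  = (5/119)    [119 ≡ 7 mod 8 ⇒ (2/119)^2 = +1]
  = (119/5)    [QR: 5 ≡ 1 mod 4, sign kept]
  = (4/5)    [119 ≡ 4 mod 5]
  = (1/5)    [5 ≡ 5 mod 8 ⇒ (2/5)^2 = +1]
  = 1    [(1/5) = 1]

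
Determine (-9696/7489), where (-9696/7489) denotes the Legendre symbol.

Pull out -1: (-9696/7489) = (-1/7489)·(9696/7489). Since 7489 ≡ 1 (mod 4), (-1/7489) = +1. Now have (9696/7489).
Reduce the numerator: 9696 ≡ 2207 (mod 7489), so (9696/7489) = (2207/7489).
7489 ≡ 1 (mod 4), so quadratic reciprocity gives (2207/7489) = (7489/2207). Reduce: 7489 ≡ 868 (mod 2207). Now have (868/2207).
Factor out 2: 868 = 2^2·217. Since 2207 ≡ 7 (mod 8), (2/2207) = +1, and (2/2207)^2 = +1. Now have (217/2207).
217 ≡ 1 (mod 4), so quadratic reciprocity gives (217/2207) = (2207/217). Reduce: 2207 ≡ 37 (mod 217). Now have (37/217).
37 ≡ 1 (mod 4), so quadratic reciprocity gives (37/217) = (217/37). Reduce: 217 ≡ 32 (mod 37). Now have (32/37).
Factor out 2: 32 = 2^5. Since 37 ≡ 5 (mod 8), (2/37) = -1, and (2/37)^5 = -1. Now have -(1/37).
(1/37) = 1. Collecting the sign factors: -1.

-1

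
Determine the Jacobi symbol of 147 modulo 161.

(147/161)
  = (161/147)    [QR: 161 ≡ 1 mod 4, sign kept]
  = (14/147)    [161 ≡ 14 mod 147]
  = -(7/147)    [147 ≡ 3 mod 8 ⇒ (2/147) = -1]
  = (147/7)    [QR: both ≡ 3 mod 4, sign flips]
  = (0/7)    [147 ≡ 0 mod 7]
  = 0    [numerator 0, gcd > 1]

0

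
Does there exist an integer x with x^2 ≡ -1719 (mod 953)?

no

Reduce the numerator: -1719 ≡ 187 (mod 953), so (-1719/953) = (187/953).
953 ≡ 1 (mod 4), so quadratic reciprocity gives (187/953) = (953/187). Reduce: 953 ≡ 18 (mod 187). Now have (18/187).
Factor out 2: 18 = 2·9. Since 187 ≡ 3 (mod 8), (2/187) = -1. Now have -(9/187).
9 ≡ 1 (mod 4), so quadratic reciprocity gives (9/187) = (187/9). Reduce: 187 ≡ 7 (mod 9). Now have -(7/9).
9 ≡ 1 (mod 4), so quadratic reciprocity gives (7/9) = (9/7). Reduce: 9 ≡ 2 (mod 7). Now have -(2/7).
Factor out 2: 2 = 2. Since 7 ≡ 7 (mod 8), (2/7) = +1. Now have -(1/7).
(1/7) = 1. Collecting the sign factors: -1.
(-1719/953) = -1, and 953 is prime, so -1719 is not a quadratic residue mod 953.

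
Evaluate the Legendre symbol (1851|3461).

(1851|3461)
  = (3461|1851)    [QR: 3461 ≡ 1 mod 4, sign kept]
  = (1610|1851)    [3461 ≡ 1610 mod 1851]
  = -(805|1851)    [1851 ≡ 3 mod 8 ⇒ (2|1851) = -1]
  = -(1851|805)    [QR: 805 ≡ 1 mod 4, sign kept]
  = -(241|805)    [1851 ≡ 241 mod 805]
  = -(805|241)    [QR: 241 ≡ 1 mod 4, sign kept]
  = -(82|241)    [805 ≡ 82 mod 241]
  = -(41|241)    [241 ≡ 1 mod 8 ⇒ (2|241) = +1]
  = -(241|41)    [QR: 41 ≡ 1 mod 4, sign kept]
  = -(36|41)    [241 ≡ 36 mod 41]
  = -(9|41)    [41 ≡ 1 mod 8 ⇒ (2|41)^2 = +1]
  = -(41|9)    [QR: 9 ≡ 1 mod 4, sign kept]
  = -(5|9)    [41 ≡ 5 mod 9]
  = -(9|5)    [QR: 5 ≡ 1 mod 4, sign kept]
  = -(4|5)    [9 ≡ 4 mod 5]
  = -(1|5)    [5 ≡ 5 mod 8 ⇒ (2|5)^2 = +1]
  = -1    [(1|5) = 1]

-1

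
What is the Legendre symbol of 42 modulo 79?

Factor out 2: 42 = 2·21. Since 79 ≡ 7 (mod 8), (2|79) = +1. Now have (21|79).
21 ≡ 1 (mod 4), so quadratic reciprocity gives (21|79) = (79|21). Reduce: 79 ≡ 16 (mod 21). Now have (16|21).
Factor out 2: 16 = 2^4. Since 21 ≡ 5 (mod 8), (2|21) = -1, and (2|21)^4 = +1. Now have (1|21).
(1|21) = 1. Collecting the sign factors: 1.

1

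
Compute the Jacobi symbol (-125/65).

0

(-125/65)
  = (5/65)    [-125 ≡ 5 mod 65]
  = (65/5)    [QR: 5 ≡ 1 mod 4, sign kept]
  = (0/5)    [65 ≡ 0 mod 5]
  = 0    [numerator 0, gcd > 1]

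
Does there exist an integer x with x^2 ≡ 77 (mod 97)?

no

77 ≡ 1 (mod 4), so quadratic reciprocity gives (77|97) = (97|77). Reduce: 97 ≡ 20 (mod 77). Now have (20|77).
Factor out 2: 20 = 2^2·5. Since 77 ≡ 5 (mod 8), (2|77) = -1, and (2|77)^2 = +1. Now have (5|77).
5 ≡ 1 (mod 4), so quadratic reciprocity gives (5|77) = (77|5). Reduce: 77 ≡ 2 (mod 5). Now have (2|5).
Factor out 2: 2 = 2. Since 5 ≡ 5 (mod 8), (2|5) = -1. Now have -(1|5).
(1|5) = 1. Collecting the sign factors: -1.
(77|97) = -1, and 97 is prime, so 77 is not a quadratic residue mod 97.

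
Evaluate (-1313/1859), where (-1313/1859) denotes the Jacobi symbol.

(-1313/1859)
  = -(1313/1859)    [1859 ≡ 3 mod 4 ⇒ (-1/1859) = -1]
  = -(1859/1313)    [QR: 1313 ≡ 1 mod 4, sign kept]
  = -(546/1313)    [1859 ≡ 546 mod 1313]
  = -(273/1313)    [1313 ≡ 1 mod 8 ⇒ (2/1313) = +1]
  = -(1313/273)    [QR: 273 ≡ 1 mod 4, sign kept]
  = -(221/273)    [1313 ≡ 221 mod 273]
  = -(273/221)    [QR: 221 ≡ 1 mod 4, sign kept]
  = -(52/221)    [273 ≡ 52 mod 221]
  = -(13/221)    [221 ≡ 5 mod 8 ⇒ (2/221)^2 = +1]
  = -(221/13)    [QR: 13 ≡ 1 mod 4, sign kept]
  = -(0/13)    [221 ≡ 0 mod 13]
  = 0    [numerator 0, gcd > 1]

0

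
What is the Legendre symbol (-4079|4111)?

Reduce the numerator: -4079 ≡ 32 (mod 4111), so (-4079|4111) = (32|4111).
Factor out 2: 32 = 2^5. Since 4111 ≡ 7 (mod 8), (2|4111) = +1, and (2|4111)^5 = +1. Now have (1|4111).
(1|4111) = 1. Collecting the sign factors: 1.

1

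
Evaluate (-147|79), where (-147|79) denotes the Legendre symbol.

1

Reduce the numerator: -147 ≡ 11 (mod 79), so (-147|79) = (11|79).
Both 11 ≡ 3 and 79 ≡ 3 (mod 4), so reciprocity gives (11|79) = -(79|11). Reduce: 79 ≡ 2 (mod 11). Now have -(2|11).
Factor out 2: 2 = 2. Since 11 ≡ 3 (mod 8), (2|11) = -1. Now have (1|11).
(1|11) = 1. Collecting the sign factors: 1.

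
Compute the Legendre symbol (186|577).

(186|577)
  = (93|577)    [577 ≡ 1 mod 8 ⇒ (2|577) = +1]
  = (577|93)    [QR: 93 ≡ 1 mod 4, sign kept]
  = (19|93)    [577 ≡ 19 mod 93]
  = (93|19)    [QR: 93 ≡ 1 mod 4, sign kept]
  = (17|19)    [93 ≡ 17 mod 19]
  = (19|17)    [QR: 17 ≡ 1 mod 4, sign kept]
  = (2|17)    [19 ≡ 2 mod 17]
  = (1|17)    [17 ≡ 1 mod 8 ⇒ (2|17) = +1]
  = 1    [(1|17) = 1]

1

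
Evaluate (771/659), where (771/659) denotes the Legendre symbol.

-1

Reduce the numerator: 771 ≡ 112 (mod 659), so (771/659) = (112/659).
Factor out 2: 112 = 2^4·7. Since 659 ≡ 3 (mod 8), (2/659) = -1, and (2/659)^4 = +1. Now have (7/659).
Both 7 ≡ 3 and 659 ≡ 3 (mod 4), so reciprocity gives (7/659) = -(659/7). Reduce: 659 ≡ 1 (mod 7). Now have -(1/7).
(1/7) = 1. Collecting the sign factors: -1.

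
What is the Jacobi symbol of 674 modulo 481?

Reduce the numerator: 674 ≡ 193 (mod 481), so (674/481) = (193/481).
193 ≡ 1 (mod 4), so quadratic reciprocity gives (193/481) = (481/193). Reduce: 481 ≡ 95 (mod 193). Now have (95/193).
193 ≡ 1 (mod 4), so quadratic reciprocity gives (95/193) = (193/95). Reduce: 193 ≡ 3 (mod 95). Now have (3/95).
Both 3 ≡ 3 and 95 ≡ 3 (mod 4), so reciprocity gives (3/95) = -(95/3). Reduce: 95 ≡ 2 (mod 3). Now have -(2/3).
Factor out 2: 2 = 2. Since 3 ≡ 3 (mod 8), (2/3) = -1. Now have (1/3).
(1/3) = 1. Collecting the sign factors: 1.

1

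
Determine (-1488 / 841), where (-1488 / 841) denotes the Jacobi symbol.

Reduce the numerator: -1488 ≡ 194 (mod 841), so (-1488 / 841) = (194 / 841).
Factor out 2: 194 = 2·97. Since 841 ≡ 1 (mod 8), (2 / 841) = +1. Now have (97 / 841).
97 ≡ 1 (mod 4), so quadratic reciprocity gives (97 / 841) = (841 / 97). Reduce: 841 ≡ 65 (mod 97). Now have (65 / 97).
65 ≡ 1 (mod 4), so quadratic reciprocity gives (65 / 97) = (97 / 65). Reduce: 97 ≡ 32 (mod 65). Now have (32 / 65).
Factor out 2: 32 = 2^5. Since 65 ≡ 1 (mod 8), (2 / 65) = +1, and (2 / 65)^5 = +1. Now have (1 / 65).
(1 / 65) = 1. Collecting the sign factors: 1.

1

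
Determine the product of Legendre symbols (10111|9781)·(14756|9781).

By multiplicativity, (10111·14756|9781) = (10111|9781)·(14756|9781).
First factor (10111|9781):
Reduce the numerator: 10111 ≡ 330 (mod 9781), so (10111|9781) = (330|9781).
Factor out 2: 330 = 2·165. Since 9781 ≡ 5 (mod 8), (2|9781) = -1. Now have -(165|9781).
165 ≡ 1 (mod 4), so quadratic reciprocity gives (165|9781) = (9781|165). Reduce: 9781 ≡ 46 (mod 165). Now have -(46|165).
Factor out 2: 46 = 2·23. Since 165 ≡ 5 (mod 8), (2|165) = -1. Now have (23|165).
165 ≡ 1 (mod 4), so quadratic reciprocity gives (23|165) = (165|23). Reduce: 165 ≡ 4 (mod 23). Now have (4|23).
Factor out 2: 4 = 2^2. Since 23 ≡ 7 (mod 8), (2|23) = +1, and (2|23)^2 = +1. Now have (1|23).
(1|23) = 1. Collecting the sign factors: 1.
Second factor (14756|9781):
Reduce the numerator: 14756 ≡ 4975 (mod 9781), so (14756|9781) = (4975|9781).
9781 ≡ 1 (mod 4), so quadratic reciprocity gives (4975|9781) = (9781|4975). Reduce: 9781 ≡ 4806 (mod 4975). Now have (4806|4975).
Factor out 2: 4806 = 2·2403. Since 4975 ≡ 7 (mod 8), (2|4975) = +1. Now have (2403|4975).
Both 2403 ≡ 3 and 4975 ≡ 3 (mod 4), so reciprocity gives (2403|4975) = -(4975|2403). Reduce: 4975 ≡ 169 (mod 2403). Now have -(169|2403).
169 ≡ 1 (mod 4), so quadratic reciprocity gives (169|2403) = (2403|169). Reduce: 2403 ≡ 37 (mod 169). Now have -(37|169).
37 ≡ 1 (mod 4), so quadratic reciprocity gives (37|169) = (169|37). Reduce: 169 ≡ 21 (mod 37). Now have -(21|37).
21 ≡ 1 (mod 4), so quadratic reciprocity gives (21|37) = (37|21). Reduce: 37 ≡ 16 (mod 21). Now have -(16|21).
Factor out 2: 16 = 2^4. Since 21 ≡ 5 (mod 8), (2|21) = -1, and (2|21)^4 = +1. Now have -(1|21).
(1|21) = 1. Collecting the sign factors: -1.
Product: (1)·(-1) = -1.

-1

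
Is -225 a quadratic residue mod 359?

(-225/359)
  = -(225/359)    [359 ≡ 3 mod 4 ⇒ (-1/359) = -1]
  = -(359/225)    [QR: 225 ≡ 1 mod 4, sign kept]
  = -(134/225)    [359 ≡ 134 mod 225]
  = -(67/225)    [225 ≡ 1 mod 8 ⇒ (2/225) = +1]
  = -(225/67)    [QR: 225 ≡ 1 mod 4, sign kept]
  = -(24/67)    [225 ≡ 24 mod 67]
  = (3/67)    [67 ≡ 3 mod 8 ⇒ (2/67)^3 = -1]
  = -(67/3)    [QR: both ≡ 3 mod 4, sign flips]
  = -(1/3)    [67 ≡ 1 mod 3]
  = -1    [(1/3) = 1]
(-225/359) = -1, and 359 is prime, so -225 is not a quadratic residue mod 359.

no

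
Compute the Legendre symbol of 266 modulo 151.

(266/151)
  = (115/151)    [266 ≡ 115 mod 151]
  = -(151/115)    [QR: both ≡ 3 mod 4, sign flips]
  = -(36/115)    [151 ≡ 36 mod 115]
  = -(9/115)    [115 ≡ 3 mod 8 ⇒ (2/115)^2 = +1]
  = -(115/9)    [QR: 9 ≡ 1 mod 4, sign kept]
  = -(7/9)    [115 ≡ 7 mod 9]
  = -(9/7)    [QR: 9 ≡ 1 mod 4, sign kept]
  = -(2/7)    [9 ≡ 2 mod 7]
  = -(1/7)    [7 ≡ 7 mod 8 ⇒ (2/7) = +1]
  = -1    [(1/7) = 1]

-1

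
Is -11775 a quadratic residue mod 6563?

(-11775|6563)
  = -(11775|6563)    [6563 ≡ 3 mod 4 ⇒ (-1|6563) = -1]
  = -(5212|6563)    [11775 ≡ 5212 mod 6563]
  = -(1303|6563)    [6563 ≡ 3 mod 8 ⇒ (2|6563)^2 = +1]
  = (6563|1303)    [QR: both ≡ 3 mod 4, sign flips]
  = (48|1303)    [6563 ≡ 48 mod 1303]
  = (3|1303)    [1303 ≡ 7 mod 8 ⇒ (2|1303)^4 = +1]
  = -(1303|3)    [QR: both ≡ 3 mod 4, sign flips]
  = -(1|3)    [1303 ≡ 1 mod 3]
  = -1    [(1|3) = 1]
The Legendre symbol is -1, so x^2 ≡ -11775 (mod 6563) has no solution.

no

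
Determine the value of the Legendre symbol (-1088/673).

-1

(-1088/673)
  = (258/673)    [-1088 ≡ 258 mod 673]
  = (129/673)    [673 ≡ 1 mod 8 ⇒ (2/673) = +1]
  = (673/129)    [QR: 129 ≡ 1 mod 4, sign kept]
  = (28/129)    [673 ≡ 28 mod 129]
  = (7/129)    [129 ≡ 1 mod 8 ⇒ (2/129)^2 = +1]
  = (129/7)    [QR: 129 ≡ 1 mod 4, sign kept]
  = (3/7)    [129 ≡ 3 mod 7]
  = -(7/3)    [QR: both ≡ 3 mod 4, sign flips]
  = -(1/3)    [7 ≡ 1 mod 3]
  = -1    [(1/3) = 1]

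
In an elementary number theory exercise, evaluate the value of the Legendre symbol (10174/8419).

1

(10174/8419)
  = (1755/8419)    [10174 ≡ 1755 mod 8419]
  = -(8419/1755)    [QR: both ≡ 3 mod 4, sign flips]
  = -(1399/1755)    [8419 ≡ 1399 mod 1755]
  = (1755/1399)    [QR: both ≡ 3 mod 4, sign flips]
  = (356/1399)    [1755 ≡ 356 mod 1399]
  = (89/1399)    [1399 ≡ 7 mod 8 ⇒ (2/1399)^2 = +1]
  = (1399/89)    [QR: 89 ≡ 1 mod 4, sign kept]
  = (64/89)    [1399 ≡ 64 mod 89]
  = (1/89)    [89 ≡ 1 mod 8 ⇒ (2/89)^6 = +1]
  = 1    [(1/89) = 1]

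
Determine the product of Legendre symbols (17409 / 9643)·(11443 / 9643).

By multiplicativity, (17409·11443 / 9643) = (17409 / 9643)·(11443 / 9643).
First factor (17409 / 9643):
Reduce the numerator: 17409 ≡ 7766 (mod 9643), so (17409 / 9643) = (7766 / 9643).
Factor out 2: 7766 = 2·3883. Since 9643 ≡ 3 (mod 8), (2 / 9643) = -1. Now have -(3883 / 9643).
Both 3883 ≡ 3 and 9643 ≡ 3 (mod 4), so reciprocity gives (3883 / 9643) = -(9643 / 3883). Reduce: 9643 ≡ 1877 (mod 3883). Now have (1877 / 3883).
1877 ≡ 1 (mod 4), so quadratic reciprocity gives (1877 / 3883) = (3883 / 1877). Reduce: 3883 ≡ 129 (mod 1877). Now have (129 / 1877).
129 ≡ 1 (mod 4), so quadratic reciprocity gives (129 / 1877) = (1877 / 129). Reduce: 1877 ≡ 71 (mod 129). Now have (71 / 129).
129 ≡ 1 (mod 4), so quadratic reciprocity gives (71 / 129) = (129 / 71). Reduce: 129 ≡ 58 (mod 71). Now have (58 / 71).
Factor out 2: 58 = 2·29. Since 71 ≡ 7 (mod 8), (2 / 71) = +1. Now have (29 / 71).
29 ≡ 1 (mod 4), so quadratic reciprocity gives (29 / 71) = (71 / 29). Reduce: 71 ≡ 13 (mod 29). Now have (13 / 29).
13 ≡ 1 (mod 4), so quadratic reciprocity gives (13 / 29) = (29 / 13). Reduce: 29 ≡ 3 (mod 13). Now have (3 / 13).
13 ≡ 1 (mod 4), so quadratic reciprocity gives (3 / 13) = (13 / 3). Reduce: 13 ≡ 1 (mod 3). Now have (1 / 3).
(1 / 3) = 1. Collecting the sign factors: 1.
Second factor (11443 / 9643):
Reduce the numerator: 11443 ≡ 1800 (mod 9643), so (11443 / 9643) = (1800 / 9643).
Factor out 2: 1800 = 2^3·225. Since 9643 ≡ 3 (mod 8), (2 / 9643) = -1, and (2 / 9643)^3 = -1. Now have -(225 / 9643).
225 ≡ 1 (mod 4), so quadratic reciprocity gives (225 / 9643) = (9643 / 225). Reduce: 9643 ≡ 193 (mod 225). Now have -(193 / 225).
193 ≡ 1 (mod 4), so quadratic reciprocity gives (193 / 225) = (225 / 193). Reduce: 225 ≡ 32 (mod 193). Now have -(32 / 193).
Factor out 2: 32 = 2^5. Since 193 ≡ 1 (mod 8), (2 / 193) = +1, and (2 / 193)^5 = +1. Now have -(1 / 193).
(1 / 193) = 1. Collecting the sign factors: -1.
Product: (1)·(-1) = -1.

-1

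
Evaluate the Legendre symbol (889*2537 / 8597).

-1

By multiplicativity, (889·2537 / 8597) = (889 / 8597)·(2537 / 8597).
First factor (889 / 8597):
(889 / 8597)
  = (8597 / 889)    [QR: 889 ≡ 1 mod 4, sign kept]
  = (596 / 889)    [8597 ≡ 596 mod 889]
  = (149 / 889)    [889 ≡ 1 mod 8 ⇒ (2 / 889)^2 = +1]
  = (889 / 149)    [QR: 149 ≡ 1 mod 4, sign kept]
  = (144 / 149)    [889 ≡ 144 mod 149]
  = (9 / 149)    [149 ≡ 5 mod 8 ⇒ (2 / 149)^4 = +1]
  = (149 / 9)    [QR: 9 ≡ 1 mod 4, sign kept]
  = (5 / 9)    [149 ≡ 5 mod 9]
  = (9 / 5)    [QR: 5 ≡ 1 mod 4, sign kept]
  = (4 / 5)    [9 ≡ 4 mod 5]
  = (1 / 5)    [5 ≡ 5 mod 8 ⇒ (2 / 5)^2 = +1]
  = 1    [(1 / 5) = 1]
Second factor (2537 / 8597):
(2537 / 8597)
  = (8597 / 2537)    [QR: 2537 ≡ 1 mod 4, sign kept]
  = (986 / 2537)    [8597 ≡ 986 mod 2537]
  = (493 / 2537)    [2537 ≡ 1 mod 8 ⇒ (2 / 2537) = +1]
  = (2537 / 493)    [QR: 493 ≡ 1 mod 4, sign kept]
  = (72 / 493)    [2537 ≡ 72 mod 493]
  = -(9 / 493)    [493 ≡ 5 mod 8 ⇒ (2 / 493)^3 = -1]
  = -(493 / 9)    [QR: 9 ≡ 1 mod 4, sign kept]
  = -(7 / 9)    [493 ≡ 7 mod 9]
  = -(9 / 7)    [QR: 9 ≡ 1 mod 4, sign kept]
  = -(2 / 7)    [9 ≡ 2 mod 7]
  = -(1 / 7)    [7 ≡ 7 mod 8 ⇒ (2 / 7) = +1]
  = -1    [(1 / 7) = 1]
Product: (1)·(-1) = -1.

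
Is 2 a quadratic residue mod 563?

Factor out 2: 2 = 2. Since 563 ≡ 3 (mod 8), (2/563) = -1. Now have -(1/563).
(1/563) = 1. Collecting the sign factors: -1.
(2/563) = -1, and 563 is prime, so 2 is not a quadratic residue mod 563.

no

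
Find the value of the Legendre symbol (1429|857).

Reduce the numerator: 1429 ≡ 572 (mod 857), so (1429|857) = (572|857).
Factor out 2: 572 = 2^2·143. Since 857 ≡ 1 (mod 8), (2|857) = +1, and (2|857)^2 = +1. Now have (143|857).
857 ≡ 1 (mod 4), so quadratic reciprocity gives (143|857) = (857|143). Reduce: 857 ≡ 142 (mod 143). Now have (142|143).
Factor out 2: 142 = 2·71. Since 143 ≡ 7 (mod 8), (2|143) = +1. Now have (71|143).
Both 71 ≡ 3 and 143 ≡ 3 (mod 4), so reciprocity gives (71|143) = -(143|71). Reduce: 143 ≡ 1 (mod 71). Now have -(1|71).
(1|71) = 1. Collecting the sign factors: -1.

-1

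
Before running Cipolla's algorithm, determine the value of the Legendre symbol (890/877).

-1

(890/877)
  = (13/877)    [890 ≡ 13 mod 877]
  = (877/13)    [QR: 13 ≡ 1 mod 4, sign kept]
  = (6/13)    [877 ≡ 6 mod 13]
  = -(3/13)    [13 ≡ 5 mod 8 ⇒ (2/13) = -1]
  = -(13/3)    [QR: 13 ≡ 1 mod 4, sign kept]
  = -(1/3)    [13 ≡ 1 mod 3]
  = -1    [(1/3) = 1]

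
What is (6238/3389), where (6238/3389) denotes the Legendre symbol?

-1

(6238/3389)
  = (2849/3389)    [6238 ≡ 2849 mod 3389]
  = (3389/2849)    [QR: 2849 ≡ 1 mod 4, sign kept]
  = (540/2849)    [3389 ≡ 540 mod 2849]
  = (135/2849)    [2849 ≡ 1 mod 8 ⇒ (2/2849)^2 = +1]
  = (2849/135)    [QR: 2849 ≡ 1 mod 4, sign kept]
  = (14/135)    [2849 ≡ 14 mod 135]
  = (7/135)    [135 ≡ 7 mod 8 ⇒ (2/135) = +1]
  = -(135/7)    [QR: both ≡ 3 mod 4, sign flips]
  = -(2/7)    [135 ≡ 2 mod 7]
  = -(1/7)    [7 ≡ 7 mod 8 ⇒ (2/7) = +1]
  = -1    [(1/7) = 1]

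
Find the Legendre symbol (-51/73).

Pull out -1: (-51/73) = (-1/73)·(51/73). Since 73 ≡ 1 (mod 4), (-1/73) = +1. Now have (51/73).
73 ≡ 1 (mod 4), so quadratic reciprocity gives (51/73) = (73/51). Reduce: 73 ≡ 22 (mod 51). Now have (22/51).
Factor out 2: 22 = 2·11. Since 51 ≡ 3 (mod 8), (2/51) = -1. Now have -(11/51).
Both 11 ≡ 3 and 51 ≡ 3 (mod 4), so reciprocity gives (11/51) = -(51/11). Reduce: 51 ≡ 7 (mod 11). Now have (7/11).
Both 7 ≡ 3 and 11 ≡ 3 (mod 4), so reciprocity gives (7/11) = -(11/7). Reduce: 11 ≡ 4 (mod 7). Now have -(4/7).
Factor out 2: 4 = 2^2. Since 7 ≡ 7 (mod 8), (2/7) = +1, and (2/7)^2 = +1. Now have -(1/7).
(1/7) = 1. Collecting the sign factors: -1.

-1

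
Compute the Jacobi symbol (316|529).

Factor out 2: 316 = 2^2·79. Since 529 ≡ 1 (mod 8), (2|529) = +1, and (2|529)^2 = +1. Now have (79|529).
529 ≡ 1 (mod 4), so quadratic reciprocity gives (79|529) = (529|79). Reduce: 529 ≡ 55 (mod 79). Now have (55|79).
Both 55 ≡ 3 and 79 ≡ 3 (mod 4), so reciprocity gives (55|79) = -(79|55). Reduce: 79 ≡ 24 (mod 55). Now have -(24|55).
Factor out 2: 24 = 2^3·3. Since 55 ≡ 7 (mod 8), (2|55) = +1, and (2|55)^3 = +1. Now have -(3|55).
Both 3 ≡ 3 and 55 ≡ 3 (mod 4), so reciprocity gives (3|55) = -(55|3). Reduce: 55 ≡ 1 (mod 3). Now have (1|3).
(1|3) = 1. Collecting the sign factors: 1.

1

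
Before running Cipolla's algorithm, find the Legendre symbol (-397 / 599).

(-397 / 599)
  = -(397 / 599)    [599 ≡ 3 mod 4 ⇒ (-1 / 599) = -1]
  = -(599 / 397)    [QR: 397 ≡ 1 mod 4, sign kept]
  = -(202 / 397)    [599 ≡ 202 mod 397]
  = (101 / 397)    [397 ≡ 5 mod 8 ⇒ (2 / 397) = -1]
  = (397 / 101)    [QR: 101 ≡ 1 mod 4, sign kept]
  = (94 / 101)    [397 ≡ 94 mod 101]
  = -(47 / 101)    [101 ≡ 5 mod 8 ⇒ (2 / 101) = -1]
  = -(101 / 47)    [QR: 101 ≡ 1 mod 4, sign kept]
  = -(7 / 47)    [101 ≡ 7 mod 47]
  = (47 / 7)    [QR: both ≡ 3 mod 4, sign flips]
  = (5 / 7)    [47 ≡ 5 mod 7]
  = (7 / 5)    [QR: 5 ≡ 1 mod 4, sign kept]
  = (2 / 5)    [7 ≡ 2 mod 5]
  = -(1 / 5)    [5 ≡ 5 mod 8 ⇒ (2 / 5) = -1]
  = -1    [(1 / 5) = 1]

-1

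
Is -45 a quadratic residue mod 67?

yes

Pull out -1: (-45/67) = (-1/67)·(45/67). Since 67 ≡ 3 (mod 4), (-1/67) = -1. Now have -(45/67).
45 ≡ 1 (mod 4), so quadratic reciprocity gives (45/67) = (67/45). Reduce: 67 ≡ 22 (mod 45). Now have -(22/45).
Factor out 2: 22 = 2·11. Since 45 ≡ 5 (mod 8), (2/45) = -1. Now have (11/45).
45 ≡ 1 (mod 4), so quadratic reciprocity gives (11/45) = (45/11). Reduce: 45 ≡ 1 (mod 11). Now have (1/11).
(1/11) = 1. Collecting the sign factors: 1.
(-45/67) = 1, and 67 is prime, so -45 is a quadratic residue mod 67.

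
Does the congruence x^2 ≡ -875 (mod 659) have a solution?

(-875/659)
  = -(875/659)    [659 ≡ 3 mod 4 ⇒ (-1/659) = -1]
  = -(216/659)    [875 ≡ 216 mod 659]
  = (27/659)    [659 ≡ 3 mod 8 ⇒ (2/659)^3 = -1]
  = -(659/27)    [QR: both ≡ 3 mod 4, sign flips]
  = -(11/27)    [659 ≡ 11 mod 27]
  = (27/11)    [QR: both ≡ 3 mod 4, sign flips]
  = (5/11)    [27 ≡ 5 mod 11]
  = (11/5)    [QR: 5 ≡ 1 mod 4, sign kept]
  = (1/5)    [11 ≡ 1 mod 5]
  = 1    [(1/5) = 1]
(-875/659) = 1, and 659 is prime, so -875 is a quadratic residue mod 659.

yes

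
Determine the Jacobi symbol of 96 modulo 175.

-1

Factor out 2: 96 = 2^5·3. Since 175 ≡ 7 (mod 8), (2 / 175) = +1, and (2 / 175)^5 = +1. Now have (3 / 175).
Both 3 ≡ 3 and 175 ≡ 3 (mod 4), so reciprocity gives (3 / 175) = -(175 / 3). Reduce: 175 ≡ 1 (mod 3). Now have -(1 / 3).
(1 / 3) = 1. Collecting the sign factors: -1.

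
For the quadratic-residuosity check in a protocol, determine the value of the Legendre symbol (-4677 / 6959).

(-4677 / 6959)
  = (2282 / 6959)    [-4677 ≡ 2282 mod 6959]
  = (1141 / 6959)    [6959 ≡ 7 mod 8 ⇒ (2 / 6959) = +1]
  = (6959 / 1141)    [QR: 1141 ≡ 1 mod 4, sign kept]
  = (113 / 1141)    [6959 ≡ 113 mod 1141]
  = (1141 / 113)    [QR: 113 ≡ 1 mod 4, sign kept]
  = (11 / 113)    [1141 ≡ 11 mod 113]
  = (113 / 11)    [QR: 113 ≡ 1 mod 4, sign kept]
  = (3 / 11)    [113 ≡ 3 mod 11]
  = -(11 / 3)    [QR: both ≡ 3 mod 4, sign flips]
  = -(2 / 3)    [11 ≡ 2 mod 3]
  = (1 / 3)    [3 ≡ 3 mod 8 ⇒ (2 / 3) = -1]
  = 1    [(1 / 3) = 1]

1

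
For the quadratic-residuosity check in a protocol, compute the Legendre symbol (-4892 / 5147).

Reduce the numerator: -4892 ≡ 255 (mod 5147), so (-4892 / 5147) = (255 / 5147).
Both 255 ≡ 3 and 5147 ≡ 3 (mod 4), so reciprocity gives (255 / 5147) = -(5147 / 255). Reduce: 5147 ≡ 47 (mod 255). Now have -(47 / 255).
Both 47 ≡ 3 and 255 ≡ 3 (mod 4), so reciprocity gives (47 / 255) = -(255 / 47). Reduce: 255 ≡ 20 (mod 47). Now have (20 / 47).
Factor out 2: 20 = 2^2·5. Since 47 ≡ 7 (mod 8), (2 / 47) = +1, and (2 / 47)^2 = +1. Now have (5 / 47).
5 ≡ 1 (mod 4), so quadratic reciprocity gives (5 / 47) = (47 / 5). Reduce: 47 ≡ 2 (mod 5). Now have (2 / 5).
Factor out 2: 2 = 2. Since 5 ≡ 5 (mod 8), (2 / 5) = -1. Now have -(1 / 5).
(1 / 5) = 1. Collecting the sign factors: -1.

-1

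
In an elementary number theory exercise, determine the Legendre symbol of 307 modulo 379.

Both 307 ≡ 3 and 379 ≡ 3 (mod 4), so reciprocity gives (307 / 379) = -(379 / 307). Reduce: 379 ≡ 72 (mod 307). Now have -(72 / 307).
Factor out 2: 72 = 2^3·9. Since 307 ≡ 3 (mod 8), (2 / 307) = -1, and (2 / 307)^3 = -1. Now have (9 / 307).
9 ≡ 1 (mod 4), so quadratic reciprocity gives (9 / 307) = (307 / 9). Reduce: 307 ≡ 1 (mod 9). Now have (1 / 9).
(1 / 9) = 1. Collecting the sign factors: 1.

1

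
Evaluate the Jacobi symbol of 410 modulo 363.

-1

Reduce the numerator: 410 ≡ 47 (mod 363), so (410/363) = (47/363).
Both 47 ≡ 3 and 363 ≡ 3 (mod 4), so reciprocity gives (47/363) = -(363/47). Reduce: 363 ≡ 34 (mod 47). Now have -(34/47).
Factor out 2: 34 = 2·17. Since 47 ≡ 7 (mod 8), (2/47) = +1. Now have -(17/47).
17 ≡ 1 (mod 4), so quadratic reciprocity gives (17/47) = (47/17). Reduce: 47 ≡ 13 (mod 17). Now have -(13/17).
13 ≡ 1 (mod 4), so quadratic reciprocity gives (13/17) = (17/13). Reduce: 17 ≡ 4 (mod 13). Now have -(4/13).
Factor out 2: 4 = 2^2. Since 13 ≡ 5 (mod 8), (2/13) = -1, and (2/13)^2 = +1. Now have -(1/13).
(1/13) = 1. Collecting the sign factors: -1.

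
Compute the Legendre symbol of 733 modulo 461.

1

(733/461)
  = (272/461)    [733 ≡ 272 mod 461]
  = (17/461)    [461 ≡ 5 mod 8 ⇒ (2/461)^4 = +1]
  = (461/17)    [QR: 17 ≡ 1 mod 4, sign kept]
  = (2/17)    [461 ≡ 2 mod 17]
  = (1/17)    [17 ≡ 1 mod 8 ⇒ (2/17) = +1]
  = 1    [(1/17) = 1]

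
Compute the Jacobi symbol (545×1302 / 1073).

-1

By multiplicativity, (545·1302 / 1073) = (545 / 1073)·(1302 / 1073).
First factor (545 / 1073):
(545 / 1073)
  = (1073 / 545)    [QR: 545 ≡ 1 mod 4, sign kept]
  = (528 / 545)    [1073 ≡ 528 mod 545]
  = (33 / 545)    [545 ≡ 1 mod 8 ⇒ (2 / 545)^4 = +1]
  = (545 / 33)    [QR: 33 ≡ 1 mod 4, sign kept]
  = (17 / 33)    [545 ≡ 17 mod 33]
  = (33 / 17)    [QR: 17 ≡ 1 mod 4, sign kept]
  = (16 / 17)    [33 ≡ 16 mod 17]
  = (1 / 17)    [17 ≡ 1 mod 8 ⇒ (2 / 17)^4 = +1]
  = 1    [(1 / 17) = 1]
Second factor (1302 / 1073):
(1302 / 1073)
  = (229 / 1073)    [1302 ≡ 229 mod 1073]
  = (1073 / 229)    [QR: 229 ≡ 1 mod 4, sign kept]
  = (157 / 229)    [1073 ≡ 157 mod 229]
  = (229 / 157)    [QR: 157 ≡ 1 mod 4, sign kept]
  = (72 / 157)    [229 ≡ 72 mod 157]
  = -(9 / 157)    [157 ≡ 5 mod 8 ⇒ (2 / 157)^3 = -1]
  = -(157 / 9)    [QR: 9 ≡ 1 mod 4, sign kept]
  = -(4 / 9)    [157 ≡ 4 mod 9]
  = -(1 / 9)    [9 ≡ 1 mod 8 ⇒ (2 / 9)^2 = +1]
  = -1    [(1 / 9) = 1]
Product: (1)·(-1) = -1.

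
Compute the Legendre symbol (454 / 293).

1

(454 / 293)
  = (161 / 293)    [454 ≡ 161 mod 293]
  = (293 / 161)    [QR: 161 ≡ 1 mod 4, sign kept]
  = (132 / 161)    [293 ≡ 132 mod 161]
  = (33 / 161)    [161 ≡ 1 mod 8 ⇒ (2 / 161)^2 = +1]
  = (161 / 33)    [QR: 33 ≡ 1 mod 4, sign kept]
  = (29 / 33)    [161 ≡ 29 mod 33]
  = (33 / 29)    [QR: 29 ≡ 1 mod 4, sign kept]
  = (4 / 29)    [33 ≡ 4 mod 29]
  = (1 / 29)    [29 ≡ 5 mod 8 ⇒ (2 / 29)^2 = +1]
  = 1    [(1 / 29) = 1]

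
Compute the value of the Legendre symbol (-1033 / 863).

1

(-1033 / 863)
  = (693 / 863)    [-1033 ≡ 693 mod 863]
  = (863 / 693)    [QR: 693 ≡ 1 mod 4, sign kept]
  = (170 / 693)    [863 ≡ 170 mod 693]
  = -(85 / 693)    [693 ≡ 5 mod 8 ⇒ (2 / 693) = -1]
  = -(693 / 85)    [QR: 85 ≡ 1 mod 4, sign kept]
  = -(13 / 85)    [693 ≡ 13 mod 85]
  = -(85 / 13)    [QR: 13 ≡ 1 mod 4, sign kept]
  = -(7 / 13)    [85 ≡ 7 mod 13]
  = -(13 / 7)    [QR: 13 ≡ 1 mod 4, sign kept]
  = -(6 / 7)    [13 ≡ 6 mod 7]
  = -(3 / 7)    [7 ≡ 7 mod 8 ⇒ (2 / 7) = +1]
  = (7 / 3)    [QR: both ≡ 3 mod 4, sign flips]
  = (1 / 3)    [7 ≡ 1 mod 3]
  = 1    [(1 / 3) = 1]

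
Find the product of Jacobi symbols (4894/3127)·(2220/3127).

By multiplicativity, (4894·2220/3127) = (4894/3127)·(2220/3127).
First factor (4894/3127):
Reduce the numerator: 4894 ≡ 1767 (mod 3127), so (4894/3127) = (1767/3127).
Both 1767 ≡ 3 and 3127 ≡ 3 (mod 4), so reciprocity gives (1767/3127) = -(3127/1767). Reduce: 3127 ≡ 1360 (mod 1767). Now have -(1360/1767).
Factor out 2: 1360 = 2^4·85. Since 1767 ≡ 7 (mod 8), (2/1767) = +1, and (2/1767)^4 = +1. Now have -(85/1767).
85 ≡ 1 (mod 4), so quadratic reciprocity gives (85/1767) = (1767/85). Reduce: 1767 ≡ 67 (mod 85). Now have -(67/85).
85 ≡ 1 (mod 4), so quadratic reciprocity gives (67/85) = (85/67). Reduce: 85 ≡ 18 (mod 67). Now have -(18/67).
Factor out 2: 18 = 2·9. Since 67 ≡ 3 (mod 8), (2/67) = -1. Now have (9/67).
9 ≡ 1 (mod 4), so quadratic reciprocity gives (9/67) = (67/9). Reduce: 67 ≡ 4 (mod 9). Now have (4/9).
Factor out 2: 4 = 2^2. Since 9 ≡ 1 (mod 8), (2/9) = +1, and (2/9)^2 = +1. Now have (1/9).
(1/9) = 1. Collecting the sign factors: 1.
Second factor (2220/3127):
Factor out 2: 2220 = 2^2·555. Since 3127 ≡ 7 (mod 8), (2/3127) = +1, and (2/3127)^2 = +1. Now have (555/3127).
Both 555 ≡ 3 and 3127 ≡ 3 (mod 4), so reciprocity gives (555/3127) = -(3127/555). Reduce: 3127 ≡ 352 (mod 555). Now have -(352/555).
Factor out 2: 352 = 2^5·11. Since 555 ≡ 3 (mod 8), (2/555) = -1, and (2/555)^5 = -1. Now have (11/555).
Both 11 ≡ 3 and 555 ≡ 3 (mod 4), so reciprocity gives (11/555) = -(555/11). Reduce: 555 ≡ 5 (mod 11). Now have -(5/11).
5 ≡ 1 (mod 4), so quadratic reciprocity gives (5/11) = (11/5). Reduce: 11 ≡ 1 (mod 5). Now have -(1/5).
(1/5) = 1. Collecting the sign factors: -1.
Product: (1)·(-1) = -1.

-1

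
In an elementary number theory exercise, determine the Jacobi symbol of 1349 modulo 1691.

(1349/1691)
  = (1691/1349)    [QR: 1349 ≡ 1 mod 4, sign kept]
  = (342/1349)    [1691 ≡ 342 mod 1349]
  = -(171/1349)    [1349 ≡ 5 mod 8 ⇒ (2/1349) = -1]
  = -(1349/171)    [QR: 1349 ≡ 1 mod 4, sign kept]
  = -(152/171)    [1349 ≡ 152 mod 171]
  = (19/171)    [171 ≡ 3 mod 8 ⇒ (2/171)^3 = -1]
  = -(171/19)    [QR: both ≡ 3 mod 4, sign flips]
  = -(0/19)    [171 ≡ 0 mod 19]
  = 0    [numerator 0, gcd > 1]

0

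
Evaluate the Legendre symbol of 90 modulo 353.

(90/353)
  = (45/353)    [353 ≡ 1 mod 8 ⇒ (2/353) = +1]
  = (353/45)    [QR: 45 ≡ 1 mod 4, sign kept]
  = (38/45)    [353 ≡ 38 mod 45]
  = -(19/45)    [45 ≡ 5 mod 8 ⇒ (2/45) = -1]
  = -(45/19)    [QR: 45 ≡ 1 mod 4, sign kept]
  = -(7/19)    [45 ≡ 7 mod 19]
  = (19/7)    [QR: both ≡ 3 mod 4, sign flips]
  = (5/7)    [19 ≡ 5 mod 7]
  = (7/5)    [QR: 5 ≡ 1 mod 4, sign kept]
  = (2/5)    [7 ≡ 2 mod 5]
  = -(1/5)    [5 ≡ 5 mod 8 ⇒ (2/5) = -1]
  = -1    [(1/5) = 1]

-1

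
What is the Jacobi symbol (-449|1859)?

-1

Pull out -1: (-449|1859) = (-1|1859)·(449|1859). Since 1859 ≡ 3 (mod 4), (-1|1859) = -1. Now have -(449|1859).
449 ≡ 1 (mod 4), so quadratic reciprocity gives (449|1859) = (1859|449). Reduce: 1859 ≡ 63 (mod 449). Now have -(63|449).
449 ≡ 1 (mod 4), so quadratic reciprocity gives (63|449) = (449|63). Reduce: 449 ≡ 8 (mod 63). Now have -(8|63).
Factor out 2: 8 = 2^3. Since 63 ≡ 7 (mod 8), (2|63) = +1, and (2|63)^3 = +1. Now have -(1|63).
(1|63) = 1. Collecting the sign factors: -1.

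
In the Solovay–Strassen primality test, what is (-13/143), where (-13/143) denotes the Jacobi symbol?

(-13/143)
  = (130/143)    [-13 ≡ 130 mod 143]
  = (65/143)    [143 ≡ 7 mod 8 ⇒ (2/143) = +1]
  = (143/65)    [QR: 65 ≡ 1 mod 4, sign kept]
  = (13/65)    [143 ≡ 13 mod 65]
  = (65/13)    [QR: 13 ≡ 1 mod 4, sign kept]
  = (0/13)    [65 ≡ 0 mod 13]
  = 0    [numerator 0, gcd > 1]

0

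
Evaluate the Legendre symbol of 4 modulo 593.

(4/593)
  = (1/593)    [593 ≡ 1 mod 8 ⇒ (2/593)^2 = +1]
  = 1    [(1/593) = 1]

1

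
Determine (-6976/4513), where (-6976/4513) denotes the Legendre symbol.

-1

(-6976/4513)
  = (2050/4513)    [-6976 ≡ 2050 mod 4513]
  = (1025/4513)    [4513 ≡ 1 mod 8 ⇒ (2/4513) = +1]
  = (4513/1025)    [QR: 1025 ≡ 1 mod 4, sign kept]
  = (413/1025)    [4513 ≡ 413 mod 1025]
  = (1025/413)    [QR: 413 ≡ 1 mod 4, sign kept]
  = (199/413)    [1025 ≡ 199 mod 413]
  = (413/199)    [QR: 413 ≡ 1 mod 4, sign kept]
  = (15/199)    [413 ≡ 15 mod 199]
  = -(199/15)    [QR: both ≡ 3 mod 4, sign flips]
  = -(4/15)    [199 ≡ 4 mod 15]
  = -(1/15)    [15 ≡ 7 mod 8 ⇒ (2/15)^2 = +1]
  = -1    [(1/15) = 1]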